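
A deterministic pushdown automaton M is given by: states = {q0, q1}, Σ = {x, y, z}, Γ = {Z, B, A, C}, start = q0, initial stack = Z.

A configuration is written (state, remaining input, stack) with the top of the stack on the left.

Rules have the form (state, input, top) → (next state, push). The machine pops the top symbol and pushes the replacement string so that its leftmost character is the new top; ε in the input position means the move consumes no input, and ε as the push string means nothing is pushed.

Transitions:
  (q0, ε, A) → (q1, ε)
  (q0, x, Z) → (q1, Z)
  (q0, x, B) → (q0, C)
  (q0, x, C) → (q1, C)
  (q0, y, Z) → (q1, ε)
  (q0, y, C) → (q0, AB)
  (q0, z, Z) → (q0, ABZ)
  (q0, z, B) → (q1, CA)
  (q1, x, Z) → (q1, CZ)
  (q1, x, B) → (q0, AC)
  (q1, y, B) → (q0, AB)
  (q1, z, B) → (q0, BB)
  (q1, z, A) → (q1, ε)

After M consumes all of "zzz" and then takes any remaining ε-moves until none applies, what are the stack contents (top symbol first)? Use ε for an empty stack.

(q0, zzz, Z) ⊢ (q0, zz, ABZ) ⊢ (q1, zz, BZ) ⊢ (q0, z, BBZ) ⊢ (q1, ε, CABZ)
All input consumed in state q1 with stack CABZ.

CABZ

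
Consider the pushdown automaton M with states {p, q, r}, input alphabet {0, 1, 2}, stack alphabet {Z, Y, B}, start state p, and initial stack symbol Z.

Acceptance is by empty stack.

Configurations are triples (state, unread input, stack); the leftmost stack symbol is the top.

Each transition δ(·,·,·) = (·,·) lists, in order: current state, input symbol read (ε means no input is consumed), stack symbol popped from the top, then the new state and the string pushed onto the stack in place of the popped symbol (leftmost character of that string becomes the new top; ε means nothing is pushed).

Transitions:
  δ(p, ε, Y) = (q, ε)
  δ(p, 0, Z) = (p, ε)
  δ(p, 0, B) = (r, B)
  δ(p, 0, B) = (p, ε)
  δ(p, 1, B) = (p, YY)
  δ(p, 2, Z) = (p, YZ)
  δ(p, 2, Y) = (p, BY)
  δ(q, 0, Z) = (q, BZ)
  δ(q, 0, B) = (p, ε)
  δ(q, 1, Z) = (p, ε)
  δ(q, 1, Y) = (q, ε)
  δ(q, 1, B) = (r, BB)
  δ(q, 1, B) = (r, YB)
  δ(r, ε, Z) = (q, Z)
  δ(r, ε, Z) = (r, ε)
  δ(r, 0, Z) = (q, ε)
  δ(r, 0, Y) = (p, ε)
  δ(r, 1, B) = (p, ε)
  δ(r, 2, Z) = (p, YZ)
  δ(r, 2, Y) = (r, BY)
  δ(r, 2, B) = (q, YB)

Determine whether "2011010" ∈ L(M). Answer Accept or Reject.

Accept

One accepting computation: (p, 2011010, Z) ⊢ (p, 011010, YZ) ⊢ (q, 011010, Z) ⊢ (q, 11010, BZ) ⊢ (r, 1010, BBZ) ⊢ (p, 010, BZ) ⊢ (r, 10, BZ) ⊢ (p, 0, Z) ⊢ (p, ε, ε)
All input consumed and the stack is empty.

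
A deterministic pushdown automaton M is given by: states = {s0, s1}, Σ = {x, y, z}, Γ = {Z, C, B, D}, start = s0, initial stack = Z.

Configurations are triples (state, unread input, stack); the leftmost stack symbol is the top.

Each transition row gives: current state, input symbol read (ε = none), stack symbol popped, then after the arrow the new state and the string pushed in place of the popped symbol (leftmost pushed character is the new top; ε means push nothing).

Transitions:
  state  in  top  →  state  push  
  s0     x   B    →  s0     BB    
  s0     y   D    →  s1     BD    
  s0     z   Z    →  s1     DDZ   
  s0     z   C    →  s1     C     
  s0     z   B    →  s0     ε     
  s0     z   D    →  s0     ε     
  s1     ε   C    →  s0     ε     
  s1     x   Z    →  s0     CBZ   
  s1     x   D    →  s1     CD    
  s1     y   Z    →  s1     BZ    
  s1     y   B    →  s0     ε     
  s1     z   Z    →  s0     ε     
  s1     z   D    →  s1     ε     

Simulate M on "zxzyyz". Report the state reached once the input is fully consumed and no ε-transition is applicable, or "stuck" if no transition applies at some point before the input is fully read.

s0

(s0, zxzyyz, Z) ⊢ (s1, xzyyz, DDZ) ⊢ (s1, zyyz, CDDZ) ⊢ (s0, zyyz, DDZ) ⊢ (s0, yyz, DZ) ⊢ (s1, yz, BDZ) ⊢ (s0, z, DZ) ⊢ (s0, ε, Z)
All input consumed; M is in state s0.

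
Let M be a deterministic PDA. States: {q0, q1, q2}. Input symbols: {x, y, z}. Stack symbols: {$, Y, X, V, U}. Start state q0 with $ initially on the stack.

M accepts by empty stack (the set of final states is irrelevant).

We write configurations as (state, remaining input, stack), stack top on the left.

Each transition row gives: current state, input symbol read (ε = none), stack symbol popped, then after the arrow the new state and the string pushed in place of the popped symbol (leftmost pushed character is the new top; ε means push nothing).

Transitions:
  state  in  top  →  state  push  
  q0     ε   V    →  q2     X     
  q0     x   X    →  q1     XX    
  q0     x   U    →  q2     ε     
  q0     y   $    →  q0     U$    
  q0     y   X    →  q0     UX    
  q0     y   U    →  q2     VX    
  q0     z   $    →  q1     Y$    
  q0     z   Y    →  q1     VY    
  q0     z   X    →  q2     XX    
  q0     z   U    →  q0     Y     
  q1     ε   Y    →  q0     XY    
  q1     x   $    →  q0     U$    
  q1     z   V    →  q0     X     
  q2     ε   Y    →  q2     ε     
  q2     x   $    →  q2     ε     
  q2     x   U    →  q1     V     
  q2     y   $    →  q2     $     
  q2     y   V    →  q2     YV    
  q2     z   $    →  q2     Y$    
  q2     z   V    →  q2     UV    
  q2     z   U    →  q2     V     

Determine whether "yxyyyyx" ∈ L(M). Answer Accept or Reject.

Accept

(q0, yxyyyyx, $)
  read y, top $: go to q0, push U$ → (q0, xyyyyx, U$)
  read x, top U: go to q2, push ε → (q2, yyyyx, $)
  read y, top $: go to q2, push $ → (q2, yyyx, $)
  read y, top $: go to q2, push $ → (q2, yyx, $)
  read y, top $: go to q2, push $ → (q2, yx, $)
  read y, top $: go to q2, push $ → (q2, x, $)
  read x, top $: go to q2, push ε → (q2, ε, ε)
All input consumed and the stack is empty.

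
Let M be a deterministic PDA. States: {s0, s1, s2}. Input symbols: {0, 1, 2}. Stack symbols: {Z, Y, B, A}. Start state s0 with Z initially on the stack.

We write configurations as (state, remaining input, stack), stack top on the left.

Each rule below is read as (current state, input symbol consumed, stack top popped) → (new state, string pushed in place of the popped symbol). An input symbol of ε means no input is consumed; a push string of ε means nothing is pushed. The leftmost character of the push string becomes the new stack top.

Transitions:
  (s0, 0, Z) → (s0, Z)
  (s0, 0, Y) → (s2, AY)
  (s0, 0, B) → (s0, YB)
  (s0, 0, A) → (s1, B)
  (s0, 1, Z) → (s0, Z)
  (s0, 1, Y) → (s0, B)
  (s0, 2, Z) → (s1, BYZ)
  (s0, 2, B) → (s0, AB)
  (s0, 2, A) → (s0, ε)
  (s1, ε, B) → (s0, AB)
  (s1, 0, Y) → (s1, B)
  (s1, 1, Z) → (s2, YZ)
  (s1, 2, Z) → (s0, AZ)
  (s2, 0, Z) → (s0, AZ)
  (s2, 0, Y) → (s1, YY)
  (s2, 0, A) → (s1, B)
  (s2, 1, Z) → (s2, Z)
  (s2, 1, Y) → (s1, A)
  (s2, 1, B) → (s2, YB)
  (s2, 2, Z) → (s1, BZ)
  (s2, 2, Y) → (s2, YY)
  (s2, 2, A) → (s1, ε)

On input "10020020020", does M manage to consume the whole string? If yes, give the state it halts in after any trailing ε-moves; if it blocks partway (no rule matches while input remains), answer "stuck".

s0

(s0, 10020020020, Z) ⊢ (s0, 0020020020, Z) ⊢ (s0, 020020020, Z) ⊢ (s0, 20020020, Z) ⊢ (s1, 0020020, BYZ) ⊢ (s0, 0020020, ABYZ) ⊢ (s1, 020020, BBYZ) ⊢ (s0, 020020, ABBYZ) ⊢ (s1, 20020, BBBYZ) ⊢ (s0, 20020, ABBBYZ) ⊢ (s0, 0020, BBBYZ) ⊢ (s0, 020, YBBBYZ) ⊢ (s2, 20, AYBBBYZ) ⊢ (s1, 0, YBBBYZ) ⊢ (s1, ε, BBBBYZ) ⊢ (s0, ε, ABBBBYZ)
All input consumed; M is in state s0.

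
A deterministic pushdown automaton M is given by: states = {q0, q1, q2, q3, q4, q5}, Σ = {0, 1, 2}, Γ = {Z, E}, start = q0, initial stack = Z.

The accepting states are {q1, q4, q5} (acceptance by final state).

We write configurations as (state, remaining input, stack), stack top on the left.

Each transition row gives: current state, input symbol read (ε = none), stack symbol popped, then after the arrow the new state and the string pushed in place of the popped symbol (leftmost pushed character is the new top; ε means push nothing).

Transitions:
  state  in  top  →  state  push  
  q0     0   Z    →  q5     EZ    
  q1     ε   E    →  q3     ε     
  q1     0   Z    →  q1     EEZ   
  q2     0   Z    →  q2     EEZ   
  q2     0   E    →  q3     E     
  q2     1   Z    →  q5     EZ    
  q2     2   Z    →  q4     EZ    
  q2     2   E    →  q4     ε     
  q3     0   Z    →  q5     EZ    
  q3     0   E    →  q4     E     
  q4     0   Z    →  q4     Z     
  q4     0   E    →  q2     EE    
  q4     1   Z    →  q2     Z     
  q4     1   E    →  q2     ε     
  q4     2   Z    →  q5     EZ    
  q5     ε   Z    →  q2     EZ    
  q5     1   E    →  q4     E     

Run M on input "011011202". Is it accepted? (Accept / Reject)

(q0, 011011202, Z)
  read 0, top Z: go to q5, push EZ → (q5, 11011202, EZ)
  read 1, top E: go to q4, push E → (q4, 1011202, EZ)
  read 1, top E: go to q2, push ε → (q2, 011202, Z)
  read 0, top Z: go to q2, push EEZ → (q2, 11202, EEZ)
No transition applies at (q2, 11202, EEZ); input not fully consumed.

Reject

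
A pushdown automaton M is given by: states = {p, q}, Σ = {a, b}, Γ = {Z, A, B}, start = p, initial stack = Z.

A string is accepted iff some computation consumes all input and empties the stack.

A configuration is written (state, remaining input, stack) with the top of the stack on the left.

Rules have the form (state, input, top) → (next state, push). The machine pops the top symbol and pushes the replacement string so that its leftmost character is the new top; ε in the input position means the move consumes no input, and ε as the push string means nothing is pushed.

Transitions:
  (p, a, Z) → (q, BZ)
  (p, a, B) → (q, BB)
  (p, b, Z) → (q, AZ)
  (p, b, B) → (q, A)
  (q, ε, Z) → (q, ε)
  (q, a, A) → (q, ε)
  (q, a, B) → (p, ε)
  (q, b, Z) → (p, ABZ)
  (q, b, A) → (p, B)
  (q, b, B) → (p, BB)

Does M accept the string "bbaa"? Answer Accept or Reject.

No computation consumes all input and empties the stack.

Reject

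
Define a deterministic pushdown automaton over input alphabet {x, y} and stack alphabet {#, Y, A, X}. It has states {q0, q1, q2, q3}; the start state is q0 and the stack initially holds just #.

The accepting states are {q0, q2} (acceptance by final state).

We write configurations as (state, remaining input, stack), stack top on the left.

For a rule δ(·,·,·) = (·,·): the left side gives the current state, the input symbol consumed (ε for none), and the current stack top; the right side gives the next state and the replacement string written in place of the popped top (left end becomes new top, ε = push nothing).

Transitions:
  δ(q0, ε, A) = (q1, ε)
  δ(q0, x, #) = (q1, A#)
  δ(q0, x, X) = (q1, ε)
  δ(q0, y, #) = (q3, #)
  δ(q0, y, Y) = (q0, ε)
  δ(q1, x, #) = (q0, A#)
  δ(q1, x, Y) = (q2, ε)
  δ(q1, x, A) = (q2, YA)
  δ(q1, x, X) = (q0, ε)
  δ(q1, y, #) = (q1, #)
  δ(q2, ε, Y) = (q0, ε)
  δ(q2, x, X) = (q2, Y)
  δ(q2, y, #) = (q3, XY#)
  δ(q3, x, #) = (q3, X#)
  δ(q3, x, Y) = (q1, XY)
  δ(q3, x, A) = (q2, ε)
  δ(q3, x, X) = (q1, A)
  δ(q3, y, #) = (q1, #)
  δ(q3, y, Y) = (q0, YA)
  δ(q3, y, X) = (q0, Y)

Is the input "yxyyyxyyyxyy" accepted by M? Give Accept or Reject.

(q0, yxyyyxyyyxyy, #)
  read y, top #: go to q3, push # → (q3, xyyyxyyyxyy, #)
  read x, top #: go to q3, push X# → (q3, yyyxyyyxyy, X#)
  read y, top X: go to q0, push Y → (q0, yyxyyyxyy, Y#)
  read y, top Y: go to q0, push ε → (q0, yxyyyxyy, #)
  read y, top #: go to q3, push # → (q3, xyyyxyy, #)
  read x, top #: go to q3, push X# → (q3, yyyxyy, X#)
  read y, top X: go to q0, push Y → (q0, yyxyy, Y#)
  read y, top Y: go to q0, push ε → (q0, yxyy, #)
  read y, top #: go to q3, push # → (q3, xyy, #)
  read x, top #: go to q3, push X# → (q3, yy, X#)
  read y, top X: go to q0, push Y → (q0, y, Y#)
  read y, top Y: go to q0, push ε → (q0, ε, #)
All input consumed; state q0 ∈ F.

Accept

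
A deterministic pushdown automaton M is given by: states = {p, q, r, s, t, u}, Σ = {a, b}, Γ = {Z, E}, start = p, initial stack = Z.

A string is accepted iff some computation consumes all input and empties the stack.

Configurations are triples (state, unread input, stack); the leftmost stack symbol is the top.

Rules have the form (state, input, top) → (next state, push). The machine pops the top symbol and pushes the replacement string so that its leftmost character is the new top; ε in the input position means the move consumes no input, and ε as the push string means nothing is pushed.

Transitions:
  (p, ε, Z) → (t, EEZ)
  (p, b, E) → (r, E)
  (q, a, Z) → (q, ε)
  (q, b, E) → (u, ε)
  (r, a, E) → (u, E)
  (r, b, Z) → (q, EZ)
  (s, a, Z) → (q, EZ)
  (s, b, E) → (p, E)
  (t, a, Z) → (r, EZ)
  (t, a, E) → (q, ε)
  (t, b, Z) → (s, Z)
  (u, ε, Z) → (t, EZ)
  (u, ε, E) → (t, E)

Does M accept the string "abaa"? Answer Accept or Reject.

Accept

(p, abaa, Z)
  ε-move, top Z: go to t, push EEZ → (t, abaa, EEZ)
  read a, top E: go to q, push ε → (q, baa, EZ)
  read b, top E: go to u, push ε → (u, aa, Z)
  ε-move, top Z: go to t, push EZ → (t, aa, EZ)
  read a, top E: go to q, push ε → (q, a, Z)
  read a, top Z: go to q, push ε → (q, ε, ε)
All input consumed and the stack is empty.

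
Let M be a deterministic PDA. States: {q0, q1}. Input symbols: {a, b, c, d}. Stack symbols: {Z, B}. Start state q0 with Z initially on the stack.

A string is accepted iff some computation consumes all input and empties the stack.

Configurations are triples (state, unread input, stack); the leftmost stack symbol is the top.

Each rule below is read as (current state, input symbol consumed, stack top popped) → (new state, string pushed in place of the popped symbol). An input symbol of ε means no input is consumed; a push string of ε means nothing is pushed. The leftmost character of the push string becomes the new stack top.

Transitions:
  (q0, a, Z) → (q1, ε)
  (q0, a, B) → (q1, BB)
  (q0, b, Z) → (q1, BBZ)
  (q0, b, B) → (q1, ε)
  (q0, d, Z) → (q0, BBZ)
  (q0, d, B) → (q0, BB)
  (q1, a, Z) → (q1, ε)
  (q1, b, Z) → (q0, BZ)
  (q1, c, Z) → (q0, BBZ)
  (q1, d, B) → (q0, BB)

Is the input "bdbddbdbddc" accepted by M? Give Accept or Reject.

(q0, bdbddbdbddc, Z)
  read b, top Z: go to q1, push BBZ → (q1, dbddbdbddc, BBZ)
  read d, top B: go to q0, push BB → (q0, bddbdbddc, BBBZ)
  read b, top B: go to q1, push ε → (q1, ddbdbddc, BBZ)
  read d, top B: go to q0, push BB → (q0, dbdbddc, BBBZ)
  read d, top B: go to q0, push BB → (q0, bdbddc, BBBBZ)
  read b, top B: go to q1, push ε → (q1, dbddc, BBBZ)
  read d, top B: go to q0, push BB → (q0, bddc, BBBBZ)
  read b, top B: go to q1, push ε → (q1, ddc, BBBZ)
  read d, top B: go to q0, push BB → (q0, dc, BBBBZ)
  read d, top B: go to q0, push BB → (q0, c, BBBBBZ)
No transition applies at (q0, c, BBBBBZ); input not fully consumed.

Reject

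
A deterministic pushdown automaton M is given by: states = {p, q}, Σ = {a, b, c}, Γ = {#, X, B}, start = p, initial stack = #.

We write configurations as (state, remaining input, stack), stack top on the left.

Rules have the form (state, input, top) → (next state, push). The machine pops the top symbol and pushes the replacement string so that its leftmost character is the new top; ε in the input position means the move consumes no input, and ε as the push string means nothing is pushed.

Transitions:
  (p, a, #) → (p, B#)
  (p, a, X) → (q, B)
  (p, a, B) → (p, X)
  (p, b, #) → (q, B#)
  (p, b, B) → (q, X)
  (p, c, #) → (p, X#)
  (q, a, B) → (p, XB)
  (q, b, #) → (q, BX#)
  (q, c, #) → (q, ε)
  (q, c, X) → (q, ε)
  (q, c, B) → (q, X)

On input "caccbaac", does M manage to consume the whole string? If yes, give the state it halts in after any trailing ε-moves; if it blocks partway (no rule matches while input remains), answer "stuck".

q

(p, caccbaac, #)
  read c, top #: go to p, push X# → (p, accbaac, X#)
  read a, top X: go to q, push B → (q, ccbaac, B#)
  read c, top B: go to q, push X → (q, cbaac, X#)
  read c, top X: go to q, push ε → (q, baac, #)
  read b, top #: go to q, push BX# → (q, aac, BX#)
  read a, top B: go to p, push XB → (p, ac, XBX#)
  read a, top X: go to q, push B → (q, c, BBX#)
  read c, top B: go to q, push X → (q, ε, XBX#)
All input consumed; M is in state q.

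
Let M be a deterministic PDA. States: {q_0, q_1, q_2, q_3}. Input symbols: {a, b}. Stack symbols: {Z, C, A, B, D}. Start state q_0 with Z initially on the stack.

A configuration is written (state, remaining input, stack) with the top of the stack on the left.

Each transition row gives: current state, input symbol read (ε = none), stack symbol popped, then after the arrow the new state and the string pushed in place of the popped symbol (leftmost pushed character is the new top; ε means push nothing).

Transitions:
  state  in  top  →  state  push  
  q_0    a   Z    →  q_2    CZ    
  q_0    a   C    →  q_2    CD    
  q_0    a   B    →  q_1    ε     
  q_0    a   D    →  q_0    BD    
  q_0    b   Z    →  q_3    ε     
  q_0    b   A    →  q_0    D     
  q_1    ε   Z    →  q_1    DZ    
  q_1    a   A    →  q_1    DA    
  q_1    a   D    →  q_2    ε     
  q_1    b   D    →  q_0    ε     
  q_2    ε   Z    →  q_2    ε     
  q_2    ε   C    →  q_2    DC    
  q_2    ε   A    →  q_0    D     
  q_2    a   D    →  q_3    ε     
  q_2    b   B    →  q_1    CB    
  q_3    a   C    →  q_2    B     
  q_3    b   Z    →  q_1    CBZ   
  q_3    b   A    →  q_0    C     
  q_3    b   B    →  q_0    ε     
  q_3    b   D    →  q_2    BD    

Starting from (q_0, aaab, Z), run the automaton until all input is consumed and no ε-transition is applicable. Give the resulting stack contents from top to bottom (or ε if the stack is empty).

(q_0, aaab, Z)
  read a, top Z: go to q_2, push CZ → (q_2, aab, CZ)
  ε-move, top C: go to q_2, push DC → (q_2, aab, DCZ)
  read a, top D: go to q_3, push ε → (q_3, ab, CZ)
  read a, top C: go to q_2, push B → (q_2, b, BZ)
  read b, top B: go to q_1, push CB → (q_1, ε, CBZ)
All input consumed in state q_1 with stack CBZ.

CBZ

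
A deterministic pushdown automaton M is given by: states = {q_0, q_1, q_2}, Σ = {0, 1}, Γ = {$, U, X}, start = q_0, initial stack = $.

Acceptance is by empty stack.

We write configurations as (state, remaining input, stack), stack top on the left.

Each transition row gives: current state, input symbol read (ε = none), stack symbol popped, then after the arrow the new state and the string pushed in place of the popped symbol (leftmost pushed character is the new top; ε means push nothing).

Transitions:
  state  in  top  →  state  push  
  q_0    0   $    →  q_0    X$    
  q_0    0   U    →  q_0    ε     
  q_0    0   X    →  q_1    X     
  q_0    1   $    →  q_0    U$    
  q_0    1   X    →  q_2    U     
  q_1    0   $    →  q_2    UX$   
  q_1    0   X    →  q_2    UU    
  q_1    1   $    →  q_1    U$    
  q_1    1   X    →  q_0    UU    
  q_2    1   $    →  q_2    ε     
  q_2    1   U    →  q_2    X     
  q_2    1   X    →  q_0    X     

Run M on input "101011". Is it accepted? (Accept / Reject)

(q_0, 101011, $) ⊢ (q_0, 01011, U$) ⊢ (q_0, 1011, $) ⊢ (q_0, 011, U$) ⊢ (q_0, 11, $) ⊢ (q_0, 1, U$)
No transition applies at (q_0, 1, U$); input not fully consumed.

Reject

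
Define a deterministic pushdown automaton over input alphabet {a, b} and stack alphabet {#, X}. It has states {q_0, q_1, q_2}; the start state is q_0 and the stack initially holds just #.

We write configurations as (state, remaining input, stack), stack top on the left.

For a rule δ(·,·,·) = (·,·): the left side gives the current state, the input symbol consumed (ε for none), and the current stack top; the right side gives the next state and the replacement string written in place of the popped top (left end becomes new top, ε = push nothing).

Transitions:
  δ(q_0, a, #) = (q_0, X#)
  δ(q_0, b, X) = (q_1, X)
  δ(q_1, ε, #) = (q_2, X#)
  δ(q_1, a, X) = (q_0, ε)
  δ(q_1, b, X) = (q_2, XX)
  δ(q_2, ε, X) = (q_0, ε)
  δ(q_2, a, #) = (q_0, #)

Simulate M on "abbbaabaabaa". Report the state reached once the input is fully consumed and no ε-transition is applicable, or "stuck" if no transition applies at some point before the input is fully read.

q_0

(q_0, abbbaabaabaa, #)
  read a, top #: go to q_0, push X# → (q_0, bbbaabaabaa, X#)
  read b, top X: go to q_1, push X → (q_1, bbaabaabaa, X#)
  read b, top X: go to q_2, push XX → (q_2, baabaabaa, XX#)
  ε-move, top X: go to q_0, push ε → (q_0, baabaabaa, X#)
  read b, top X: go to q_1, push X → (q_1, aabaabaa, X#)
  read a, top X: go to q_0, push ε → (q_0, abaabaa, #)
  read a, top #: go to q_0, push X# → (q_0, baabaa, X#)
  read b, top X: go to q_1, push X → (q_1, aabaa, X#)
  read a, top X: go to q_0, push ε → (q_0, abaa, #)
  read a, top #: go to q_0, push X# → (q_0, baa, X#)
  read b, top X: go to q_1, push X → (q_1, aa, X#)
  read a, top X: go to q_0, push ε → (q_0, a, #)
  read a, top #: go to q_0, push X# → (q_0, ε, X#)
All input consumed; M is in state q_0.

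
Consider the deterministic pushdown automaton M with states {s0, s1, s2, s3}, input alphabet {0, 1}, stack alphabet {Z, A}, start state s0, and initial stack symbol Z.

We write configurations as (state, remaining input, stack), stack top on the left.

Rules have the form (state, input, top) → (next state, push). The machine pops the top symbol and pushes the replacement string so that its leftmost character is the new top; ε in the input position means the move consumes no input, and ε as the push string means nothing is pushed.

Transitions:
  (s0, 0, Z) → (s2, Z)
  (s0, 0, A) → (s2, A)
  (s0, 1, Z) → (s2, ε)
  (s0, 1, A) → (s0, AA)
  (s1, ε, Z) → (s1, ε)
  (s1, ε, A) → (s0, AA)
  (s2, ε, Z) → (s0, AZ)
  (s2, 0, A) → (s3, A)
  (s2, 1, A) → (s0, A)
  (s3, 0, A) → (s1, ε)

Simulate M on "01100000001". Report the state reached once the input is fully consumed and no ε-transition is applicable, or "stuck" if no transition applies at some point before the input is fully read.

s0

(s0, 01100000001, Z)
  read 0, top Z: go to s2, push Z → (s2, 1100000001, Z)
  ε-move, top Z: go to s0, push AZ → (s0, 1100000001, AZ)
  read 1, top A: go to s0, push AA → (s0, 100000001, AAZ)
  read 1, top A: go to s0, push AA → (s0, 00000001, AAAZ)
  read 0, top A: go to s2, push A → (s2, 0000001, AAAZ)
  read 0, top A: go to s3, push A → (s3, 000001, AAAZ)
  read 0, top A: go to s1, push ε → (s1, 00001, AAZ)
  ε-move, top A: go to s0, push AA → (s0, 00001, AAAZ)
  read 0, top A: go to s2, push A → (s2, 0001, AAAZ)
  read 0, top A: go to s3, push A → (s3, 001, AAAZ)
  read 0, top A: go to s1, push ε → (s1, 01, AAZ)
  ε-move, top A: go to s0, push AA → (s0, 01, AAAZ)
  read 0, top A: go to s2, push A → (s2, 1, AAAZ)
  read 1, top A: go to s0, push A → (s0, ε, AAAZ)
All input consumed; M is in state s0.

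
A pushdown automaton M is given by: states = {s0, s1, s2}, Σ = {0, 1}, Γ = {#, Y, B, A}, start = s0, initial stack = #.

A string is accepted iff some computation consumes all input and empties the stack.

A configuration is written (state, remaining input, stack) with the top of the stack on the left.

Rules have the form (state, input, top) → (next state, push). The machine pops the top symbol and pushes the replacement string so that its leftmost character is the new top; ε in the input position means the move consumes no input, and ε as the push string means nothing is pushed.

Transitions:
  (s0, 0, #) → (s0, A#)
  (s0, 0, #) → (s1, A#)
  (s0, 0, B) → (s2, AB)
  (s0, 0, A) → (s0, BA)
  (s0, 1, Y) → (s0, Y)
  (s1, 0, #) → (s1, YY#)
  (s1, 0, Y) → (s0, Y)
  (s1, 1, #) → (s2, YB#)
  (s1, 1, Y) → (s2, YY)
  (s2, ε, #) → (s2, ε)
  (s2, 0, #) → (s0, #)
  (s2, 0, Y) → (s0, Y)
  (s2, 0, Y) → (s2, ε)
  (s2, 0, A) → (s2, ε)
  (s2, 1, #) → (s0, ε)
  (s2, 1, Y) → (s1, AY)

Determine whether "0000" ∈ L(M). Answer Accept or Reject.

No computation consumes all input and empties the stack.

Reject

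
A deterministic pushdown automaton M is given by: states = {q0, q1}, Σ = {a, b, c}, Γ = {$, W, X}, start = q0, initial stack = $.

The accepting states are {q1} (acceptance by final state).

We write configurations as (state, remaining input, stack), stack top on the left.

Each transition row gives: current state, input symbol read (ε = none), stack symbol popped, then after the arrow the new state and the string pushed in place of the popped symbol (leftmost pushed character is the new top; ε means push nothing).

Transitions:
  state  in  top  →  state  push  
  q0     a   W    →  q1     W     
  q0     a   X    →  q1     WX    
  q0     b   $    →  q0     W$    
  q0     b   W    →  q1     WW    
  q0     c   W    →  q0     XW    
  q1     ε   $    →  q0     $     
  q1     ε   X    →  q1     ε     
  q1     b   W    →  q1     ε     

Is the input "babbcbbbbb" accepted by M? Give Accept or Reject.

(q0, babbcbbbbb, $)
  read b, top $: go to q0, push W$ → (q0, abbcbbbbb, W$)
  read a, top W: go to q1, push W → (q1, bbcbbbbb, W$)
  read b, top W: go to q1, push ε → (q1, bcbbbbb, $)
  ε-move, top $: go to q0, push $ → (q0, bcbbbbb, $)
  read b, top $: go to q0, push W$ → (q0, cbbbbb, W$)
  read c, top W: go to q0, push XW → (q0, bbbbb, XW$)
No transition applies at (q0, bbbbb, XW$); input not fully consumed.

Reject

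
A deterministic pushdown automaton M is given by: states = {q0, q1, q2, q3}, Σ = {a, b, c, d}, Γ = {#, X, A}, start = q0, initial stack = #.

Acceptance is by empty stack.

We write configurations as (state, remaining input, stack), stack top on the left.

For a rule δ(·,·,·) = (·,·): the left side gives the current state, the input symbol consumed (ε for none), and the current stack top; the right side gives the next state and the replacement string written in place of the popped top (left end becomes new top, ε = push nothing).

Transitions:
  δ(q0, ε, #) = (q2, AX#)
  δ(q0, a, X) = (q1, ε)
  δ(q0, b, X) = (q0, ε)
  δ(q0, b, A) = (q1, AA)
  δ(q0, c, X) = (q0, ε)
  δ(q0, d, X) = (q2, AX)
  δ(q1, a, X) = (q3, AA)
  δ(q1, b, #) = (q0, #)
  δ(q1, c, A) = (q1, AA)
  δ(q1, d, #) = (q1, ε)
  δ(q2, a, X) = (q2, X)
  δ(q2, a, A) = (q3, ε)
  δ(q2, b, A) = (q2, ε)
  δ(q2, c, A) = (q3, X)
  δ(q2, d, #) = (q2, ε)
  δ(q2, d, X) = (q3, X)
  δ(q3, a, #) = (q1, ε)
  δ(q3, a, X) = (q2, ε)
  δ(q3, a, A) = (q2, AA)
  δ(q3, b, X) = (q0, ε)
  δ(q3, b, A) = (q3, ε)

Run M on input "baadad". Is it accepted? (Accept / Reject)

(q0, baadad, #)
  ε-move, top #: go to q2, push AX# → (q2, baadad, AX#)
  read b, top A: go to q2, push ε → (q2, aadad, X#)
  read a, top X: go to q2, push X → (q2, adad, X#)
  read a, top X: go to q2, push X → (q2, dad, X#)
  read d, top X: go to q3, push X → (q3, ad, X#)
  read a, top X: go to q2, push ε → (q2, d, #)
  read d, top #: go to q2, push ε → (q2, ε, ε)
All input consumed and the stack is empty.

Accept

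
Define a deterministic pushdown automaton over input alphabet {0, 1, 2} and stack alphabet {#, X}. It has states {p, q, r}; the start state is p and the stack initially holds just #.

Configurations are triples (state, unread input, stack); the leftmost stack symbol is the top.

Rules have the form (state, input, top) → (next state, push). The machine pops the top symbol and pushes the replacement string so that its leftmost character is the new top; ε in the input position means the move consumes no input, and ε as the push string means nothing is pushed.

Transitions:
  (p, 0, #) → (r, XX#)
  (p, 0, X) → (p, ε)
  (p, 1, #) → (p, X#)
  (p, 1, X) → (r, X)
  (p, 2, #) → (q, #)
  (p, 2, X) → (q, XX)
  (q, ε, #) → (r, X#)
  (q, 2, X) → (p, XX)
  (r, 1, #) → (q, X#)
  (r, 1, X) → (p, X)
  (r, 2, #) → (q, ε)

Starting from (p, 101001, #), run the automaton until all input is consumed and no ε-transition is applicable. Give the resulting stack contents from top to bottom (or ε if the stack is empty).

(p, 101001, #)
  read 1, top #: go to p, push X# → (p, 01001, X#)
  read 0, top X: go to p, push ε → (p, 1001, #)
  read 1, top #: go to p, push X# → (p, 001, X#)
  read 0, top X: go to p, push ε → (p, 01, #)
  read 0, top #: go to r, push XX# → (r, 1, XX#)
  read 1, top X: go to p, push X → (p, ε, XX#)
All input consumed in state p with stack XX#.

XX#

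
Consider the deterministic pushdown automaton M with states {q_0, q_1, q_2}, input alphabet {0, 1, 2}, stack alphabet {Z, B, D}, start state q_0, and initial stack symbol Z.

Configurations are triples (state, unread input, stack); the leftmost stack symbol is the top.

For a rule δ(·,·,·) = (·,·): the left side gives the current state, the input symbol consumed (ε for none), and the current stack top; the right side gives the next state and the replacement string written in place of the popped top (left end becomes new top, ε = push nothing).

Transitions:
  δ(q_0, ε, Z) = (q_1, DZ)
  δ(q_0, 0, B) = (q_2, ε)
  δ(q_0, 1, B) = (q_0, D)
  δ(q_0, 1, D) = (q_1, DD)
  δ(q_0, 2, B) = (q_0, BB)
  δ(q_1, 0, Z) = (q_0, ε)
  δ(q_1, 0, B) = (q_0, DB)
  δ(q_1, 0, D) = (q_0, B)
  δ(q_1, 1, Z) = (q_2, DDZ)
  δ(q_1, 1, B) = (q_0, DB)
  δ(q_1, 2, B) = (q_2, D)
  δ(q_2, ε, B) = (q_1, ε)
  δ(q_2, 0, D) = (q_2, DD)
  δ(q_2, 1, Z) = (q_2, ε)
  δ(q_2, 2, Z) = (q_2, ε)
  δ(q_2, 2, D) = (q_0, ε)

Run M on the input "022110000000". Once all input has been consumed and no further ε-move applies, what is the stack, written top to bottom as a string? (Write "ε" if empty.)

DDDDDDBBZ

(q_0, 022110000000, Z) ⊢ (q_1, 022110000000, DZ) ⊢ (q_0, 22110000000, BZ) ⊢ (q_0, 2110000000, BBZ) ⊢ (q_0, 110000000, BBBZ) ⊢ (q_0, 10000000, DBBZ) ⊢ (q_1, 0000000, DDBBZ) ⊢ (q_0, 000000, BDBBZ) ⊢ (q_2, 00000, DBBZ) ⊢ (q_2, 0000, DDBBZ) ⊢ (q_2, 000, DDDBBZ) ⊢ (q_2, 00, DDDDBBZ) ⊢ (q_2, 0, DDDDDBBZ) ⊢ (q_2, ε, DDDDDDBBZ)
All input consumed in state q_2 with stack DDDDDDBBZ.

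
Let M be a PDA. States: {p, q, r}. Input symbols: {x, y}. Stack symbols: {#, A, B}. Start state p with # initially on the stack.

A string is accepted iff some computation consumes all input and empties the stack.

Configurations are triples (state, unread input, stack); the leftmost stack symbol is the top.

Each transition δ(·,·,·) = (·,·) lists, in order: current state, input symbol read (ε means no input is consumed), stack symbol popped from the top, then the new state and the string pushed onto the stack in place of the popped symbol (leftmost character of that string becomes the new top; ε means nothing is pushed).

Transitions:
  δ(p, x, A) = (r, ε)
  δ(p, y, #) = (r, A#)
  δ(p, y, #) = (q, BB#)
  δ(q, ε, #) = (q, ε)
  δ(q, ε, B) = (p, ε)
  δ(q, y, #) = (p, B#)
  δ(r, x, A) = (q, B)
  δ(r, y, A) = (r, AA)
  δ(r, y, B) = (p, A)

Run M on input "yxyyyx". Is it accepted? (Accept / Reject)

No computation consumes all input and empties the stack.

Reject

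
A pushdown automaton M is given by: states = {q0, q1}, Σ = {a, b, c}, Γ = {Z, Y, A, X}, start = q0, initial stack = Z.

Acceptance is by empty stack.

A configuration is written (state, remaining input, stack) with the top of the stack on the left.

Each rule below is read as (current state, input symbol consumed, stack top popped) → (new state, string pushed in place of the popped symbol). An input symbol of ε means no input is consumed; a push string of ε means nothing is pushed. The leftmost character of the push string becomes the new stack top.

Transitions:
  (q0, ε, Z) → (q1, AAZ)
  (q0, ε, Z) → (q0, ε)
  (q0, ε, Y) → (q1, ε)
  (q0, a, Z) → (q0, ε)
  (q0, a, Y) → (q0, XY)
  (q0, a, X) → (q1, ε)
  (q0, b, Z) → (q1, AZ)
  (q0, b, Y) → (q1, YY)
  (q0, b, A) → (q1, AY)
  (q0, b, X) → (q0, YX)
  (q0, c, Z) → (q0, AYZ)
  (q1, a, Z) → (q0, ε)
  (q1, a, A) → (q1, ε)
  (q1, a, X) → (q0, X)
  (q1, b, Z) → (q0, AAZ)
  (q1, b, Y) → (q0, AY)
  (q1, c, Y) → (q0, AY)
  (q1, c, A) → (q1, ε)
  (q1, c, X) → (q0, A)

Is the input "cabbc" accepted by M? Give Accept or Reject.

No computation consumes all input and empties the stack.

Reject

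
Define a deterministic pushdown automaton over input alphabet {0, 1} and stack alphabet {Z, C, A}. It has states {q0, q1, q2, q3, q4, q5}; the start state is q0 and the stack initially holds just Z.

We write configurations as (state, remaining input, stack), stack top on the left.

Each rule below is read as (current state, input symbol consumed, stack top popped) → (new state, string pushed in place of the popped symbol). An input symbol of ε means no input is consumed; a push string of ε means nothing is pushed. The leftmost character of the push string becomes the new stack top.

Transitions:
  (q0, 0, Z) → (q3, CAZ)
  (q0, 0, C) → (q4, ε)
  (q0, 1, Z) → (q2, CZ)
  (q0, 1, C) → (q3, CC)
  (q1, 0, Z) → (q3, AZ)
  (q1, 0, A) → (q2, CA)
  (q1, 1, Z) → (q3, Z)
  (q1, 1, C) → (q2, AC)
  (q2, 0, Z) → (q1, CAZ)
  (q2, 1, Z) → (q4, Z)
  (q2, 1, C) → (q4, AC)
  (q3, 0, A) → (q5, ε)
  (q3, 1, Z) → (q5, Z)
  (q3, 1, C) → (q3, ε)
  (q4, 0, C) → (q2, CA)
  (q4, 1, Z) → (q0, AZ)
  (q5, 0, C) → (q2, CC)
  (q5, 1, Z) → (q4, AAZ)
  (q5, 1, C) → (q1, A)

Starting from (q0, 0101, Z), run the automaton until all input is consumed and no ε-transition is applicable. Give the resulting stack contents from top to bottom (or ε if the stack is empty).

(q0, 0101, Z)
  read 0, top Z: go to q3, push CAZ → (q3, 101, CAZ)
  read 1, top C: go to q3, push ε → (q3, 01, AZ)
  read 0, top A: go to q5, push ε → (q5, 1, Z)
  read 1, top Z: go to q4, push AAZ → (q4, ε, AAZ)
All input consumed in state q4 with stack AAZ.

AAZ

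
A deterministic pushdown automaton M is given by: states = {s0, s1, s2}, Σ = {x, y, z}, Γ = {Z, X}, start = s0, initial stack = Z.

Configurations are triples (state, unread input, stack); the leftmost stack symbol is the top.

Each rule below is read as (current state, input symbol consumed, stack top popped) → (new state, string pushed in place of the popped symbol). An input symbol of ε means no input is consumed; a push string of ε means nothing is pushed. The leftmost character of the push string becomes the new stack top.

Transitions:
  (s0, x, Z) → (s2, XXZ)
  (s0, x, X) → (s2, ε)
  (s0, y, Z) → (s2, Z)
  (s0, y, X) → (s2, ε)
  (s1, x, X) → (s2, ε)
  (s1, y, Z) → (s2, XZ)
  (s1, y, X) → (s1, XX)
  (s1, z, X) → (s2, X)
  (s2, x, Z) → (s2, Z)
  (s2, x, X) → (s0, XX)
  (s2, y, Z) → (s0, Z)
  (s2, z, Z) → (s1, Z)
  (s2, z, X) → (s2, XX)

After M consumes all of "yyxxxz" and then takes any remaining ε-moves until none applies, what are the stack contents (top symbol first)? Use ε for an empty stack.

XXXZ

(s0, yyxxxz, Z)
  read y, top Z: go to s2, push Z → (s2, yxxxz, Z)
  read y, top Z: go to s0, push Z → (s0, xxxz, Z)
  read x, top Z: go to s2, push XXZ → (s2, xxz, XXZ)
  read x, top X: go to s0, push XX → (s0, xz, XXXZ)
  read x, top X: go to s2, push ε → (s2, z, XXZ)
  read z, top X: go to s2, push XX → (s2, ε, XXXZ)
All input consumed in state s2 with stack XXXZ.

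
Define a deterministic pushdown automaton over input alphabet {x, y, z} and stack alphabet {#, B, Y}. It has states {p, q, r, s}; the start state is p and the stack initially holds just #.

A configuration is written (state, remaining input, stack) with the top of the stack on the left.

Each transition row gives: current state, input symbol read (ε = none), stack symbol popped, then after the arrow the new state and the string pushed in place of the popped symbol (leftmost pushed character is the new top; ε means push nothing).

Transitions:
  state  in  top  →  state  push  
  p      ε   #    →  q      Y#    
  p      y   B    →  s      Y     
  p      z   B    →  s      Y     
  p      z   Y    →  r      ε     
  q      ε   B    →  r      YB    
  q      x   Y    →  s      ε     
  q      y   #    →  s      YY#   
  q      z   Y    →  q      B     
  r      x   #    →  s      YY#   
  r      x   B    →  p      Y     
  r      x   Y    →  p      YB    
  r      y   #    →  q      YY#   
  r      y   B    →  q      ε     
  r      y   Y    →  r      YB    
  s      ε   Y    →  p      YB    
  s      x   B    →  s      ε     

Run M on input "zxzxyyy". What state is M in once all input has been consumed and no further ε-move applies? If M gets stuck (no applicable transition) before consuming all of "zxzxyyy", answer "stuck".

stuck

(p, zxzxyyy, #)
  ε-move, top #: go to q, push Y# → (q, zxzxyyy, Y#)
  read z, top Y: go to q, push B → (q, xzxyyy, B#)
  ε-move, top B: go to r, push YB → (r, xzxyyy, YB#)
  read x, top Y: go to p, push YB → (p, zxyyy, YBB#)
  read z, top Y: go to r, push ε → (r, xyyy, BB#)
  read x, top B: go to p, push Y → (p, yyy, YB#)
No transition for (p, y, top Y); M blocks with input yyy remaining.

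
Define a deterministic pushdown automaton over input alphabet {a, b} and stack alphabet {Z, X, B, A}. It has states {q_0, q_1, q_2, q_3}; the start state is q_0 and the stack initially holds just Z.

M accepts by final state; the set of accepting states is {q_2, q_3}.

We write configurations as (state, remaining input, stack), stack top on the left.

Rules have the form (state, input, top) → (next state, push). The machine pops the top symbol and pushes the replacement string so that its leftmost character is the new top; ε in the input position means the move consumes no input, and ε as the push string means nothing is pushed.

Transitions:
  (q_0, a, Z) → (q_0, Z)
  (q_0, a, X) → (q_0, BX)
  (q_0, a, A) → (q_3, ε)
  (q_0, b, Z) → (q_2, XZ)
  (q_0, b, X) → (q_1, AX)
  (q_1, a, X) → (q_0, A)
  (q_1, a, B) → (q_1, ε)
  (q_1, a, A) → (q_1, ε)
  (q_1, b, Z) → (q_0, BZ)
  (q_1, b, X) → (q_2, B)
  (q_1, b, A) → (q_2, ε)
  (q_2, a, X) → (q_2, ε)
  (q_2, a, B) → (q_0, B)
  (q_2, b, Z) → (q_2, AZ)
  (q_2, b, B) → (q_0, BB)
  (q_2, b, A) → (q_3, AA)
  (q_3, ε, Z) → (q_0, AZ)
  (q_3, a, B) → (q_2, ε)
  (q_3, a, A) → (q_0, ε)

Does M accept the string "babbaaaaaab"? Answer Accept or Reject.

Reject

(q_0, babbaaaaaab, Z)
  read b, top Z: go to q_2, push XZ → (q_2, abbaaaaaab, XZ)
  read a, top X: go to q_2, push ε → (q_2, bbaaaaaab, Z)
  read b, top Z: go to q_2, push AZ → (q_2, baaaaaab, AZ)
  read b, top A: go to q_3, push AA → (q_3, aaaaaab, AAZ)
  read a, top A: go to q_0, push ε → (q_0, aaaaab, AZ)
  read a, top A: go to q_3, push ε → (q_3, aaaab, Z)
  ε-move, top Z: go to q_0, push AZ → (q_0, aaaab, AZ)
  read a, top A: go to q_3, push ε → (q_3, aaab, Z)
  ε-move, top Z: go to q_0, push AZ → (q_0, aaab, AZ)
  read a, top A: go to q_3, push ε → (q_3, aab, Z)
  ε-move, top Z: go to q_0, push AZ → (q_0, aab, AZ)
  read a, top A: go to q_3, push ε → (q_3, ab, Z)
  ε-move, top Z: go to q_0, push AZ → (q_0, ab, AZ)
  read a, top A: go to q_3, push ε → (q_3, b, Z)
  ε-move, top Z: go to q_0, push AZ → (q_0, b, AZ)
No transition applies at (q_0, b, AZ); input not fully consumed.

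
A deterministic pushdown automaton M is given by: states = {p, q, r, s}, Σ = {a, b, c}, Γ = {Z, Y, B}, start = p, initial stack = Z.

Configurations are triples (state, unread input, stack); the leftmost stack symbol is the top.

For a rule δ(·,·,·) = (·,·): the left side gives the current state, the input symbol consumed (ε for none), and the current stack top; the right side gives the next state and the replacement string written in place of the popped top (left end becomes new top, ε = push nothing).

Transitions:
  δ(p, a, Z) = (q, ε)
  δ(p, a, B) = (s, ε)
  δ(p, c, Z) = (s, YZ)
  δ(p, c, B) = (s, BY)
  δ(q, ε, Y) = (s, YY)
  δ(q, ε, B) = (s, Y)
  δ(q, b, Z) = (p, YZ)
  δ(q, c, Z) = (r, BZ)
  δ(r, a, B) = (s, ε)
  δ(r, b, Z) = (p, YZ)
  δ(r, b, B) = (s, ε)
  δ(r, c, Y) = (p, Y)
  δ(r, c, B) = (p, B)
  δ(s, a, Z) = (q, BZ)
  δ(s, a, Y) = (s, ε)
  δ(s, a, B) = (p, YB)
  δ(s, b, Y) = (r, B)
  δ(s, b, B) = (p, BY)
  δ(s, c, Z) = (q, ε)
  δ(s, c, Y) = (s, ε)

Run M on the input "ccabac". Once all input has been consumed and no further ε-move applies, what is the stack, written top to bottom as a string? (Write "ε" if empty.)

ε

(p, ccabac, Z)
  read c, top Z: go to s, push YZ → (s, cabac, YZ)
  read c, top Y: go to s, push ε → (s, abac, Z)
  read a, top Z: go to q, push BZ → (q, bac, BZ)
  ε-move, top B: go to s, push Y → (s, bac, YZ)
  read b, top Y: go to r, push B → (r, ac, BZ)
  read a, top B: go to s, push ε → (s, c, Z)
  read c, top Z: go to q, push ε → (q, ε, ε)
All input consumed in state q with stack ε.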